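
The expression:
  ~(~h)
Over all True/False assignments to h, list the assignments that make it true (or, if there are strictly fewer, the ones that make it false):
is true only for:
  h=True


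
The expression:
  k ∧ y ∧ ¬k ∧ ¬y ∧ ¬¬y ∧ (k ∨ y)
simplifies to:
False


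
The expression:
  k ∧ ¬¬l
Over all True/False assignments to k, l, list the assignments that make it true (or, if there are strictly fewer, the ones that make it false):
is true only for:
  k=True, l=True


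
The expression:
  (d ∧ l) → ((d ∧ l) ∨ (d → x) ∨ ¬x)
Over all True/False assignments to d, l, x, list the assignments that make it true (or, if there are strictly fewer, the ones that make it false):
is always true.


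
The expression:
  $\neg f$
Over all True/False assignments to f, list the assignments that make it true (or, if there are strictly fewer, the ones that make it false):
is true only for:
  f=False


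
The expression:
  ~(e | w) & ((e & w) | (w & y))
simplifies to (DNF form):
False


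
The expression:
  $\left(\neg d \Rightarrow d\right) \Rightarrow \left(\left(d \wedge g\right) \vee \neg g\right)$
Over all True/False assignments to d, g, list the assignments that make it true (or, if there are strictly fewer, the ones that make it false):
is always true.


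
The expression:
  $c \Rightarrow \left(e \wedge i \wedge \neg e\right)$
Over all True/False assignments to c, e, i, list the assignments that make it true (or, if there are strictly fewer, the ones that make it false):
is true only for:
  c=False, e=False, i=False;
  c=False, e=False, i=True;
  c=False, e=True, i=False;
  c=False, e=True, i=True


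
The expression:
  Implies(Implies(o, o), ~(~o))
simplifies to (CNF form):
o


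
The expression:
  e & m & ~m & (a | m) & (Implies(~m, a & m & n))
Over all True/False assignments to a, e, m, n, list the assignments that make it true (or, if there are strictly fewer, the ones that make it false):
is never true.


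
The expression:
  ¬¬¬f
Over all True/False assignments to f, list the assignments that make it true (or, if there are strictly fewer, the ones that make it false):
is true only for:
  f=False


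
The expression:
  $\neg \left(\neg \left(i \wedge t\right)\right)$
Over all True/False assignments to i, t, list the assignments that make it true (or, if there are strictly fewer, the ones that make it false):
is true only for:
  i=True, t=True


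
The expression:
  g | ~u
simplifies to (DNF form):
g | ~u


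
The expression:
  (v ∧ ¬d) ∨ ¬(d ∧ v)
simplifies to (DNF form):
¬d ∨ ¬v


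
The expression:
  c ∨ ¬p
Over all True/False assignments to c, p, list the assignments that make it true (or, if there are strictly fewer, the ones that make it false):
is false only for:
  c=False, p=True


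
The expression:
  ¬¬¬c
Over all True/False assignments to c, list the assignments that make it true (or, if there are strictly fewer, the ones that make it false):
is true only for:
  c=False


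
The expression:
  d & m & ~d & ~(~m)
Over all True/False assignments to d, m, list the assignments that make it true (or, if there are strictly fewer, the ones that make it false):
is never true.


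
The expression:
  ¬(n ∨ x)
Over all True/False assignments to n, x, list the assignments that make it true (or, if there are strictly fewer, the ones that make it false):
is true only for:
  n=False, x=False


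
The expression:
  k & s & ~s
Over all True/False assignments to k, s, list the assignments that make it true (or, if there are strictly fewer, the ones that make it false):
is never true.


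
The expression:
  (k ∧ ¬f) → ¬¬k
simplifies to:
True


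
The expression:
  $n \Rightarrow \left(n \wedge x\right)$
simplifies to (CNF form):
$x \vee \neg n$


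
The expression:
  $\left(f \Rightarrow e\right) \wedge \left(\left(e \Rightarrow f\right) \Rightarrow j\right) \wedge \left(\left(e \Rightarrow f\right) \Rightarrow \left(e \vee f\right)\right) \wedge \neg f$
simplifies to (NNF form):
$e \wedge \neg f$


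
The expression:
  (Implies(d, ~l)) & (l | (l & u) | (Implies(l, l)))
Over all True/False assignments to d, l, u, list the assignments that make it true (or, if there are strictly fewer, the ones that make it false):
is false only for:
  d=True, l=True, u=False;
  d=True, l=True, u=True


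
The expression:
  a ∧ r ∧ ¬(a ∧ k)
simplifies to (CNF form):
a ∧ r ∧ ¬k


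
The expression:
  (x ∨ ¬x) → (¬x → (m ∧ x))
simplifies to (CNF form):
x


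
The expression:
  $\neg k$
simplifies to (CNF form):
$\neg k$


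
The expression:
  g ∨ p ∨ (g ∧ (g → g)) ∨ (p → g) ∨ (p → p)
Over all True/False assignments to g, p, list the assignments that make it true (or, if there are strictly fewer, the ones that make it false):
is always true.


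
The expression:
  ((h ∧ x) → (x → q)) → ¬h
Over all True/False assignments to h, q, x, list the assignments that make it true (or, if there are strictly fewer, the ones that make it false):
is false only for:
  h=True, q=False, x=False;
  h=True, q=True, x=False;
  h=True, q=True, x=True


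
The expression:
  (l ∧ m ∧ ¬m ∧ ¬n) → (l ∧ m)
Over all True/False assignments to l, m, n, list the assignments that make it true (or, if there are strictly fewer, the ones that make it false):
is always true.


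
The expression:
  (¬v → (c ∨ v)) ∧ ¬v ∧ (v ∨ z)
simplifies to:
c ∧ z ∧ ¬v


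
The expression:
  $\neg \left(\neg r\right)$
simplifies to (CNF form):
$r$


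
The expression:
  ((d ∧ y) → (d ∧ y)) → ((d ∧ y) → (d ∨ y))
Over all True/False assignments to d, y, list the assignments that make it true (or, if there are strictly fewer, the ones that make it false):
is always true.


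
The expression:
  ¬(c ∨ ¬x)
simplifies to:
x ∧ ¬c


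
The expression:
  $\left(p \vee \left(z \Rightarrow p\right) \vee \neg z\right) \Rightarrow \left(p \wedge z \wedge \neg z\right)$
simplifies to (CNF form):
$z \wedge \neg p$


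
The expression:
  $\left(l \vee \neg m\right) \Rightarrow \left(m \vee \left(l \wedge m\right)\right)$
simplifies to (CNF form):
$m$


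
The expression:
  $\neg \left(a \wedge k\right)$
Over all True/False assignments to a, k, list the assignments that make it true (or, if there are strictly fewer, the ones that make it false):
is false only for:
  a=True, k=True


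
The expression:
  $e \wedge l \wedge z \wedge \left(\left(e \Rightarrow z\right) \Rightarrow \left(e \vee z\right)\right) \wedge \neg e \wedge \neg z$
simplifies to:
$\text{False}$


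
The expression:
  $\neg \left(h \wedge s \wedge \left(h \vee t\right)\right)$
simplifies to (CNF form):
$\neg h \vee \neg s$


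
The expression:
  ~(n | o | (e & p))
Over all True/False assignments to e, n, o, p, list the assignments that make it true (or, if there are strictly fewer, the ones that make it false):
is true only for:
  e=False, n=False, o=False, p=False;
  e=False, n=False, o=False, p=True;
  e=True, n=False, o=False, p=False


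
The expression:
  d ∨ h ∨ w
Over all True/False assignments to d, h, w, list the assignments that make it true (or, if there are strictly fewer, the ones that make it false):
is false only for:
  d=False, h=False, w=False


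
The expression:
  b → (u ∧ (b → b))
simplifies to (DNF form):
u ∨ ¬b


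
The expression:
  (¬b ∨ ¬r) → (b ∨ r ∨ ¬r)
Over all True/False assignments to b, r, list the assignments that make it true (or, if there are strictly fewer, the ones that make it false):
is always true.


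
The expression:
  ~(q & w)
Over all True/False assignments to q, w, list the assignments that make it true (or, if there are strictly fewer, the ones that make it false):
is false only for:
  q=True, w=True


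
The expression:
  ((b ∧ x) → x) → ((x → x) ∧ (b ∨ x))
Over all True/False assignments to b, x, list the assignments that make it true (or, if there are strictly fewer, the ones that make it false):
is false only for:
  b=False, x=False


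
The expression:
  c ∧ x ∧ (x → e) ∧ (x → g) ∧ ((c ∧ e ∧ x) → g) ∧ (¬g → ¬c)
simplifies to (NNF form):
c ∧ e ∧ g ∧ x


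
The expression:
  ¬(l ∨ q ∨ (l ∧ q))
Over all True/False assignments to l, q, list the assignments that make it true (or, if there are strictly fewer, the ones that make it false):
is true only for:
  l=False, q=False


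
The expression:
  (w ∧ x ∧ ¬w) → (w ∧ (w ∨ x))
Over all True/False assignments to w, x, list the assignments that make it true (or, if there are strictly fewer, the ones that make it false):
is always true.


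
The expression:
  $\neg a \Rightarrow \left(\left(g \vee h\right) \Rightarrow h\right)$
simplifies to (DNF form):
$a \vee h \vee \neg g$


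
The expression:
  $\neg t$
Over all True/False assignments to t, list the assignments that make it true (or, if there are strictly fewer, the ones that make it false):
is true only for:
  t=False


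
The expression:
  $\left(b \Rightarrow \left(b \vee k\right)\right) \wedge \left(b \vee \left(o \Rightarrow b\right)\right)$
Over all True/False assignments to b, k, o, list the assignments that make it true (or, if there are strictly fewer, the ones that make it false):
is false only for:
  b=False, k=False, o=True;
  b=False, k=True, o=True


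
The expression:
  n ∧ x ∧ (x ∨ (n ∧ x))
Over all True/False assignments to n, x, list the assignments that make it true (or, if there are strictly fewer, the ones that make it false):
is true only for:
  n=True, x=True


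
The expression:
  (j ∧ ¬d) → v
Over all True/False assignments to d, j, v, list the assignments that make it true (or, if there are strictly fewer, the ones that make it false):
is false only for:
  d=False, j=True, v=False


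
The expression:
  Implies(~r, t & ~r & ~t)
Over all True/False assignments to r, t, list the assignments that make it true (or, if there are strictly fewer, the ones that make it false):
is true only for:
  r=True, t=False;
  r=True, t=True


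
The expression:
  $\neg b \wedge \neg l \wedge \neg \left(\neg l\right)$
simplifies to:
$\text{False}$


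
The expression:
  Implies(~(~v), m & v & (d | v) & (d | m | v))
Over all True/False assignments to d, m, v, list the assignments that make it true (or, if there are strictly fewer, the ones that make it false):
is false only for:
  d=False, m=False, v=True;
  d=True, m=False, v=True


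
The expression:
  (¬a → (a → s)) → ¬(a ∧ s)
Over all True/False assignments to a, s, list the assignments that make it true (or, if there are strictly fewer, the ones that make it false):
is false only for:
  a=True, s=True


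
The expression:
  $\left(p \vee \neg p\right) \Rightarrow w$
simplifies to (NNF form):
$w$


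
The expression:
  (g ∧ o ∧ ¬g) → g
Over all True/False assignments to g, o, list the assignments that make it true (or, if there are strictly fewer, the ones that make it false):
is always true.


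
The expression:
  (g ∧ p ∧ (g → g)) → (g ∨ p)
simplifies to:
True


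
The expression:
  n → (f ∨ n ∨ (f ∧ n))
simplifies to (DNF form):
True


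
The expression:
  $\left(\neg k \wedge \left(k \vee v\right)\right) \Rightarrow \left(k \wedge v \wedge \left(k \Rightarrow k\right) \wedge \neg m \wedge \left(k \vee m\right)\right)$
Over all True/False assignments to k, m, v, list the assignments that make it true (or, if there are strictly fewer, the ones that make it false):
is false only for:
  k=False, m=False, v=True;
  k=False, m=True, v=True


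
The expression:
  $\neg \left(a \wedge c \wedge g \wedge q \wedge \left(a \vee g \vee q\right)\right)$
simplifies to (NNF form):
$\neg a \vee \neg c \vee \neg g \vee \neg q$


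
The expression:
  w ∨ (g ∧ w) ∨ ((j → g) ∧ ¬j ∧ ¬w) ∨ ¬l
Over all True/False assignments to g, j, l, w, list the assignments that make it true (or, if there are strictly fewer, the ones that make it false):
is false only for:
  g=False, j=True, l=True, w=False;
  g=True, j=True, l=True, w=False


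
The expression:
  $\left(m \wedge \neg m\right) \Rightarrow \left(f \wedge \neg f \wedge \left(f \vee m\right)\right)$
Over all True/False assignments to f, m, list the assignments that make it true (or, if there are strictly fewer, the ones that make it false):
is always true.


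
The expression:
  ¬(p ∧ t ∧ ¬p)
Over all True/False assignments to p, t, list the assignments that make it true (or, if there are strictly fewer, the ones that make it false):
is always true.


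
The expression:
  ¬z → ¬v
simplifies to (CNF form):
z ∨ ¬v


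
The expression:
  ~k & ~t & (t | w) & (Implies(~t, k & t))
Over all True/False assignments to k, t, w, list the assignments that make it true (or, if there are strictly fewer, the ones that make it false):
is never true.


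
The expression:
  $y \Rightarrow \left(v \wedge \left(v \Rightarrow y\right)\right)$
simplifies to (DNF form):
$v \vee \neg y$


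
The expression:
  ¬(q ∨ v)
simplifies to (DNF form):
¬q ∧ ¬v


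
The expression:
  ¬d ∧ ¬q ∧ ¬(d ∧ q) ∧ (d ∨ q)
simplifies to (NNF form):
False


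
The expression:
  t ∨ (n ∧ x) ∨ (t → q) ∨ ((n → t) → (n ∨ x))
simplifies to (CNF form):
True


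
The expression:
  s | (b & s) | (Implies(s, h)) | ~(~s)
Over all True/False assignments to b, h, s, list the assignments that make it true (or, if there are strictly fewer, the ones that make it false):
is always true.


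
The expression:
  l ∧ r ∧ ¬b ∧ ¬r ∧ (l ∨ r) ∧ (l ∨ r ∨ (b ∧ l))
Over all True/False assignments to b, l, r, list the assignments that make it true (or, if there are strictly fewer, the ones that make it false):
is never true.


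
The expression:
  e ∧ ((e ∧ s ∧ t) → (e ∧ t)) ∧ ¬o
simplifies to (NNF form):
e ∧ ¬o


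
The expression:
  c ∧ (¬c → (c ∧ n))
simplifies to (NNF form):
c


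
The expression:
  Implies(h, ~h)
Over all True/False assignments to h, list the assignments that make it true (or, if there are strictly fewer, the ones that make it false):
is true only for:
  h=False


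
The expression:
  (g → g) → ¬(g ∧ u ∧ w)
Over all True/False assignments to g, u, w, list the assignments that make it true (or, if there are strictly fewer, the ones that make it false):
is false only for:
  g=True, u=True, w=True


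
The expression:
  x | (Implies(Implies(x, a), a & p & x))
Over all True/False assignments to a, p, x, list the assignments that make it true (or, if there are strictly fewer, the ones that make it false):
is true only for:
  a=False, p=False, x=True;
  a=False, p=True, x=True;
  a=True, p=False, x=True;
  a=True, p=True, x=True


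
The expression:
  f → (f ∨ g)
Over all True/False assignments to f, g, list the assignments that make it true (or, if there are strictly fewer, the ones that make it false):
is always true.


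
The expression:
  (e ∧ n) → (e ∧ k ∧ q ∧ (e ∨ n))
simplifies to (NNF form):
(k ∧ q) ∨ ¬e ∨ ¬n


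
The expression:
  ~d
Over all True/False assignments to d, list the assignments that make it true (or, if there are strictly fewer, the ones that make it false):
is true only for:
  d=False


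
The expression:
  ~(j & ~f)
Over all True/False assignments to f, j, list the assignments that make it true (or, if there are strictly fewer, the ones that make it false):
is false only for:
  f=False, j=True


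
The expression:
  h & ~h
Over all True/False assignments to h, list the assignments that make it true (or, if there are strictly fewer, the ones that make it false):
is never true.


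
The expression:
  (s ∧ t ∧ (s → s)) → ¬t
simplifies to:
¬s ∨ ¬t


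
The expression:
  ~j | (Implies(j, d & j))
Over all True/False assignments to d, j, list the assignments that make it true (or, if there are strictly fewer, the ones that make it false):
is false only for:
  d=False, j=True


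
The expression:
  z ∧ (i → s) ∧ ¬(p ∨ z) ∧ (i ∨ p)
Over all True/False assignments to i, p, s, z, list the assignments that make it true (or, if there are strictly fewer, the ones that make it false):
is never true.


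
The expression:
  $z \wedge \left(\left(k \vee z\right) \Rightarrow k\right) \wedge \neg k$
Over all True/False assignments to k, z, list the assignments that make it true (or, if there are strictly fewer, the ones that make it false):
is never true.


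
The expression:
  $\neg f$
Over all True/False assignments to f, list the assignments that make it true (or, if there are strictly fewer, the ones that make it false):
is true only for:
  f=False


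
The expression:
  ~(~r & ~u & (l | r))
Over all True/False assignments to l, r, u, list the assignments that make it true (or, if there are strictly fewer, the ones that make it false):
is false only for:
  l=True, r=False, u=False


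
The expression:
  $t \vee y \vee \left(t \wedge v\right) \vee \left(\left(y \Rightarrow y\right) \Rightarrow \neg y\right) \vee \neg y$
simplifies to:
$\text{True}$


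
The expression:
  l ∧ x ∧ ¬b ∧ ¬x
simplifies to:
False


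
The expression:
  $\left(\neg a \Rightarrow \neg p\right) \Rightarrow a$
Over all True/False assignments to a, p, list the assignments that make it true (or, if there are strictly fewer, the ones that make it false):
is false only for:
  a=False, p=False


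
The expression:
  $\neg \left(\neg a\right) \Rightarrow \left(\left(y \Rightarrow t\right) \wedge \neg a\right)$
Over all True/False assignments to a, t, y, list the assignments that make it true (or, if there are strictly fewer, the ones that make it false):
is true only for:
  a=False, t=False, y=False;
  a=False, t=False, y=True;
  a=False, t=True, y=False;
  a=False, t=True, y=True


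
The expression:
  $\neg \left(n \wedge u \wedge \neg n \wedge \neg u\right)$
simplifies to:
$\text{True}$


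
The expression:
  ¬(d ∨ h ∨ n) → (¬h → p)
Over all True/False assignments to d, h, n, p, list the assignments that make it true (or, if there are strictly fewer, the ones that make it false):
is false only for:
  d=False, h=False, n=False, p=False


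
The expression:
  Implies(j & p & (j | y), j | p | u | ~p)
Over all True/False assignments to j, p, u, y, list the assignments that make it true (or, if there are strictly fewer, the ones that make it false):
is always true.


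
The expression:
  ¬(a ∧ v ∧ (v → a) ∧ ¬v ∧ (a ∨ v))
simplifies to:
True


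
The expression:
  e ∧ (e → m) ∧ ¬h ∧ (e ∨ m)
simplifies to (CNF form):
e ∧ m ∧ ¬h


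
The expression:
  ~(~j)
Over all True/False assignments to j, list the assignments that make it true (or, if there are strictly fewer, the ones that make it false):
is true only for:
  j=True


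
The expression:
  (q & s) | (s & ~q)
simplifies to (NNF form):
s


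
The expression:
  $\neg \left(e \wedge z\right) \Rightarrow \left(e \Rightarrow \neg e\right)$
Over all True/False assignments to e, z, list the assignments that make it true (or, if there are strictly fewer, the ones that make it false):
is false only for:
  e=True, z=False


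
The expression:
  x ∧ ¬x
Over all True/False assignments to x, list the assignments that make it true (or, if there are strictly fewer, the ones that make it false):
is never true.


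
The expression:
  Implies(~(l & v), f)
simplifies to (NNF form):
f | (l & v)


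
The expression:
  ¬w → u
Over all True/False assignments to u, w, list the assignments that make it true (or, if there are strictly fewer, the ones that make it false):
is false only for:
  u=False, w=False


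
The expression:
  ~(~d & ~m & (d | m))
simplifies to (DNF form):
True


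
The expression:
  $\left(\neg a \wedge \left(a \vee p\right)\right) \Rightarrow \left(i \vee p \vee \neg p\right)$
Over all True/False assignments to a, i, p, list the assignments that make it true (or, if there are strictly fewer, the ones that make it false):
is always true.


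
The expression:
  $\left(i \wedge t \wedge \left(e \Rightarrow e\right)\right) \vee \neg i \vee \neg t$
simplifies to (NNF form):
$\text{True}$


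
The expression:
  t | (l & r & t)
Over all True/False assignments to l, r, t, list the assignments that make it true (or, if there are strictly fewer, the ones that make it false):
is true only for:
  l=False, r=False, t=True;
  l=False, r=True, t=True;
  l=True, r=False, t=True;
  l=True, r=True, t=True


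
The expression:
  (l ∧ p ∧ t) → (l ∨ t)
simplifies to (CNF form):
True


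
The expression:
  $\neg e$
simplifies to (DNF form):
$\neg e$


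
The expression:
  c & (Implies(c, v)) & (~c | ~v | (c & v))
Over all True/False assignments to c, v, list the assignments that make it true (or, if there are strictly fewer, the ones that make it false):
is true only for:
  c=True, v=True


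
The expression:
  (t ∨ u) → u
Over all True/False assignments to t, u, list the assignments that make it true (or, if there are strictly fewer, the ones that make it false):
is false only for:
  t=True, u=False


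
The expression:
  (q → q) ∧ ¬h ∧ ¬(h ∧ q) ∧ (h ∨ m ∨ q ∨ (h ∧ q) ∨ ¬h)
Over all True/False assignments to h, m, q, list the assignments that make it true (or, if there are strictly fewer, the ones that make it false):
is true only for:
  h=False, m=False, q=False;
  h=False, m=False, q=True;
  h=False, m=True, q=False;
  h=False, m=True, q=True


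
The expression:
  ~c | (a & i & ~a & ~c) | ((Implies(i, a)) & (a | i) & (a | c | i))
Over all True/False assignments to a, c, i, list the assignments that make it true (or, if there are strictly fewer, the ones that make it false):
is false only for:
  a=False, c=True, i=False;
  a=False, c=True, i=True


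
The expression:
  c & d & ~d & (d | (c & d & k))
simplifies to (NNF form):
False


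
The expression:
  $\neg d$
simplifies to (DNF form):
$\neg d$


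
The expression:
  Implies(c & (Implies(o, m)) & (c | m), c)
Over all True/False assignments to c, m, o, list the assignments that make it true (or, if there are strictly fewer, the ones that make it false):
is always true.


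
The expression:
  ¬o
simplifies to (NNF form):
¬o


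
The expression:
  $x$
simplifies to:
$x$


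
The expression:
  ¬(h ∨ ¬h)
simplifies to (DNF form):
False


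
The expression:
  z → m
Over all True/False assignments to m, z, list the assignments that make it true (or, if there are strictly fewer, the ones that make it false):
is false only for:
  m=False, z=True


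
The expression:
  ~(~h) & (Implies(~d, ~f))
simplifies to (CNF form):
h & (d | ~f)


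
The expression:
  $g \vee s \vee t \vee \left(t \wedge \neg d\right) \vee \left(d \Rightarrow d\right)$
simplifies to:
$\text{True}$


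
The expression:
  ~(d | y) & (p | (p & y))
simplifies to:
p & ~d & ~y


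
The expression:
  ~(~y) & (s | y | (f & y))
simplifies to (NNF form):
y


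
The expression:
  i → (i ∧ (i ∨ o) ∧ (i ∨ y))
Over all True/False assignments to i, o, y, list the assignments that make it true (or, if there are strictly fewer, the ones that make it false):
is always true.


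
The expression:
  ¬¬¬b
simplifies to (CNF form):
¬b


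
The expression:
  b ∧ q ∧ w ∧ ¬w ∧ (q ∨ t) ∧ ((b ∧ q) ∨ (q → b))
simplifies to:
False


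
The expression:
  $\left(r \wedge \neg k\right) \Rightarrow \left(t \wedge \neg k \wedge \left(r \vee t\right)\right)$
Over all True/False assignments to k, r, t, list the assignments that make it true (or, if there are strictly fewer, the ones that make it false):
is false only for:
  k=False, r=True, t=False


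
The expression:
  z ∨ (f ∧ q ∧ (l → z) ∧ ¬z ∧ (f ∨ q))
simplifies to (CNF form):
(f ∨ z) ∧ (q ∨ z) ∧ (z ∨ ¬l)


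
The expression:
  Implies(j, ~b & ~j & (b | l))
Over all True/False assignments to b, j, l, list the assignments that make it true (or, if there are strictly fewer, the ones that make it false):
is true only for:
  b=False, j=False, l=False;
  b=False, j=False, l=True;
  b=True, j=False, l=False;
  b=True, j=False, l=True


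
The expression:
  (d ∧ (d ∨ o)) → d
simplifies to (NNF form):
True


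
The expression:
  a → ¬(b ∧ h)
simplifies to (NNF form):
¬a ∨ ¬b ∨ ¬h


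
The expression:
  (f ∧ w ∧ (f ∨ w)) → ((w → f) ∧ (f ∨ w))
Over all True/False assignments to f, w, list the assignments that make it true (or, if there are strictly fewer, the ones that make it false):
is always true.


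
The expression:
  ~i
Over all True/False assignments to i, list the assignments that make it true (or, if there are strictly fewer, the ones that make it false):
is true only for:
  i=False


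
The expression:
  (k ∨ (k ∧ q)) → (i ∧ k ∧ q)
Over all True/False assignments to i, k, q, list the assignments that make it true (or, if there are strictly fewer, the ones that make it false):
is false only for:
  i=False, k=True, q=False;
  i=False, k=True, q=True;
  i=True, k=True, q=False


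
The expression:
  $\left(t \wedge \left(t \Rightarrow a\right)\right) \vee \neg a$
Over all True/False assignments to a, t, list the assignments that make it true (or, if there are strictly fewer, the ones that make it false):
is false only for:
  a=True, t=False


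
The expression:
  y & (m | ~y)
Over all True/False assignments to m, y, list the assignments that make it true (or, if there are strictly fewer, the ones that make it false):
is true only for:
  m=True, y=True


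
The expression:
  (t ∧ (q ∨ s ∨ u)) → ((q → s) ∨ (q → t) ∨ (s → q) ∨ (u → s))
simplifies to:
True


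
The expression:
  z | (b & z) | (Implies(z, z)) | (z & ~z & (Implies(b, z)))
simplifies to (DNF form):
True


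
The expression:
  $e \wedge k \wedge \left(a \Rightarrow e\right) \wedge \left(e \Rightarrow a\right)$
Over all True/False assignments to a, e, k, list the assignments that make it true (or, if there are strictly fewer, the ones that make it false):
is true only for:
  a=True, e=True, k=True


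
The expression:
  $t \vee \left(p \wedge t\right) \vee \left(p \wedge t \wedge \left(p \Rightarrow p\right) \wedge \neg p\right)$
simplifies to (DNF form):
$t$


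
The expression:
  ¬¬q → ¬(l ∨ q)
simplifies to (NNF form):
¬q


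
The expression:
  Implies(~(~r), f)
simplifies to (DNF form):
f | ~r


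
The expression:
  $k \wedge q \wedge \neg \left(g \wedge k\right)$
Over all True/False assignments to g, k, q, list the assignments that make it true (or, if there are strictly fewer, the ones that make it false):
is true only for:
  g=False, k=True, q=True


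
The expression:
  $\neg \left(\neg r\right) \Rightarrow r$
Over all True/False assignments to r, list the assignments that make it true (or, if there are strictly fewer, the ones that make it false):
is always true.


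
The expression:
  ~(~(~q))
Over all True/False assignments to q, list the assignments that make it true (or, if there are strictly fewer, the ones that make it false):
is true only for:
  q=False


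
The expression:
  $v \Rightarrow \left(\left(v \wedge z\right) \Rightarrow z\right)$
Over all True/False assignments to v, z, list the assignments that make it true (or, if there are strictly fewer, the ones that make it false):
is always true.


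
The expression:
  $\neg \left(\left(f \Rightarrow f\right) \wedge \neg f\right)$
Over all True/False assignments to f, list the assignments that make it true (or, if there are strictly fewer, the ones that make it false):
is true only for:
  f=True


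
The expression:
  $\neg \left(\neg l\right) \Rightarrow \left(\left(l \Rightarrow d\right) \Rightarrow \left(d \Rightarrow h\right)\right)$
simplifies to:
$h \vee \neg d \vee \neg l$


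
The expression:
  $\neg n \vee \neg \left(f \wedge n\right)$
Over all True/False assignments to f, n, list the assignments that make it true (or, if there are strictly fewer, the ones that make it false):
is false only for:
  f=True, n=True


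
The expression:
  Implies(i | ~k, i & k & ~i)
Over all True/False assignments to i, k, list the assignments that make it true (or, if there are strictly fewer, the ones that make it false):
is true only for:
  i=False, k=True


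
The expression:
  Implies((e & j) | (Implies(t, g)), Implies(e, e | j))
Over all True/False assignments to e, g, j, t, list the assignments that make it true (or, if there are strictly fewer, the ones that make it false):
is always true.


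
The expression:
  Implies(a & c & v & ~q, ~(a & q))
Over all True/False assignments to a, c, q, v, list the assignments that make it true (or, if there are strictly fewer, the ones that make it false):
is always true.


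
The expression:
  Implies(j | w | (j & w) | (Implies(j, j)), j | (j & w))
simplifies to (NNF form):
j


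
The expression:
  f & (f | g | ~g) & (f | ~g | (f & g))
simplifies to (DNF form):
f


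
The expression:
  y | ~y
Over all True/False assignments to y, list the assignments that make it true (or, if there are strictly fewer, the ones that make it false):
is always true.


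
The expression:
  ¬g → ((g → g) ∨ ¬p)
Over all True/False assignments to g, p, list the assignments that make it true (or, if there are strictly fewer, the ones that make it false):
is always true.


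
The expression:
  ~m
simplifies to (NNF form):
~m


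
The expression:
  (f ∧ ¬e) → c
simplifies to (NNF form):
c ∨ e ∨ ¬f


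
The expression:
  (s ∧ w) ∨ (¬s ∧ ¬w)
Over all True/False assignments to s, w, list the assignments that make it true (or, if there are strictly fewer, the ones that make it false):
is true only for:
  s=False, w=False;
  s=True, w=True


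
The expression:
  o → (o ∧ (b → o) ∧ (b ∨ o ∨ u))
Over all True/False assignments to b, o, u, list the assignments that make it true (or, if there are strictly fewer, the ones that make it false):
is always true.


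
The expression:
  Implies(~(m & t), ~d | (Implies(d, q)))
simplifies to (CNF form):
(m | q | ~d) & (q | t | ~d)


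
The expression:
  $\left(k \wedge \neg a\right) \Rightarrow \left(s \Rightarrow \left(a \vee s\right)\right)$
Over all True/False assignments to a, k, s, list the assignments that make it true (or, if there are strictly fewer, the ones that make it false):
is always true.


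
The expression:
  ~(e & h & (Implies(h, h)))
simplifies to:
~e | ~h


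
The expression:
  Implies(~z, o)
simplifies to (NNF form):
o | z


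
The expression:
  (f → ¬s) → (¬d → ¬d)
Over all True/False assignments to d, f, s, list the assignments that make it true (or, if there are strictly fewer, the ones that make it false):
is always true.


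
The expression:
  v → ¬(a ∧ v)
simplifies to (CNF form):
¬a ∨ ¬v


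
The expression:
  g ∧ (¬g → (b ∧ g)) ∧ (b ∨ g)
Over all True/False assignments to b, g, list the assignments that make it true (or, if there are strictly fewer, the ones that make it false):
is true only for:
  b=False, g=True;
  b=True, g=True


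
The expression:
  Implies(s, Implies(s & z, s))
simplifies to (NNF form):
True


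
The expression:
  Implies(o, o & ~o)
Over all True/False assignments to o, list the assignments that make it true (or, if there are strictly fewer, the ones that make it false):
is true only for:
  o=False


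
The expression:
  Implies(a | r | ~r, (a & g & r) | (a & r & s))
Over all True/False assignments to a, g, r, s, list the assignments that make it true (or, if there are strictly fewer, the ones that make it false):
is true only for:
  a=True, g=False, r=True, s=True;
  a=True, g=True, r=True, s=False;
  a=True, g=True, r=True, s=True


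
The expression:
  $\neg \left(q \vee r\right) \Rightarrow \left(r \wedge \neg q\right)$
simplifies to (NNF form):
$q \vee r$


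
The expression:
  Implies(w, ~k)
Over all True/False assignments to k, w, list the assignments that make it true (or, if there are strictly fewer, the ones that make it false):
is false only for:
  k=True, w=True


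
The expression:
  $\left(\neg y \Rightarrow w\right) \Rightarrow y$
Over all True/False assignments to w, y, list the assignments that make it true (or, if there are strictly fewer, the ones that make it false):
is false only for:
  w=True, y=False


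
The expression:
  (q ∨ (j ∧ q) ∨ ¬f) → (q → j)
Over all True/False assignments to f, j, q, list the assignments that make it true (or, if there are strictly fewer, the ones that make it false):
is false only for:
  f=False, j=False, q=True;
  f=True, j=False, q=True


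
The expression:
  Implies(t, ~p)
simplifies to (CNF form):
~p | ~t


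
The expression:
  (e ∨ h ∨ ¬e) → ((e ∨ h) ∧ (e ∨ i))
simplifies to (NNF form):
e ∨ (h ∧ i)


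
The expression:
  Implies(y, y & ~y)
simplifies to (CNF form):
~y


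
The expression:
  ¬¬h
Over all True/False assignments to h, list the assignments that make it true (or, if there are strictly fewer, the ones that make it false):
is true only for:
  h=True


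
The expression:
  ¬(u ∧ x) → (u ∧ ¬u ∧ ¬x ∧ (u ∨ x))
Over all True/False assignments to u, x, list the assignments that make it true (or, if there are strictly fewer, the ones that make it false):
is true only for:
  u=True, x=True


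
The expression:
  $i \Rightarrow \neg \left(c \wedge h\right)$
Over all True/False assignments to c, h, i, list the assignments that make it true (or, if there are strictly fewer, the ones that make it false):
is false only for:
  c=True, h=True, i=True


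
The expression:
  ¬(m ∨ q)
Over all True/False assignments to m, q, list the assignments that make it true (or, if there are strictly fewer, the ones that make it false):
is true only for:
  m=False, q=False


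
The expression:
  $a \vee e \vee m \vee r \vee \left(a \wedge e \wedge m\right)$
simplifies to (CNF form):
$a \vee e \vee m \vee r$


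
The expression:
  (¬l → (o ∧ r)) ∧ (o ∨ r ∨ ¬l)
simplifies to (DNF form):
(l ∧ o) ∨ (l ∧ r) ∨ (o ∧ r)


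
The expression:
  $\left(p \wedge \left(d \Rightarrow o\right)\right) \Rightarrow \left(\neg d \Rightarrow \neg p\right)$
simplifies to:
$d \vee \neg p$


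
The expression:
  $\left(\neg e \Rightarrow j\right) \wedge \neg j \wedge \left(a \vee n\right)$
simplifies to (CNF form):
$e \wedge \neg j \wedge \left(a \vee n\right)$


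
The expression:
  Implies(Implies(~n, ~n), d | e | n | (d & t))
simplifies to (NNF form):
d | e | n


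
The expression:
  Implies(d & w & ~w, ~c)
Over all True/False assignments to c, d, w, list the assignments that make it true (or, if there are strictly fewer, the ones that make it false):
is always true.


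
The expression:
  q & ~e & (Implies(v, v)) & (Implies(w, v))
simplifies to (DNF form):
(q & v & ~e) | (q & ~e & ~w)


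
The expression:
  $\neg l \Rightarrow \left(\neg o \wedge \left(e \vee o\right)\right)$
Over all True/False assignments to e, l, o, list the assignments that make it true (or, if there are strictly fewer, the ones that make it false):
is false only for:
  e=False, l=False, o=False;
  e=False, l=False, o=True;
  e=True, l=False, o=True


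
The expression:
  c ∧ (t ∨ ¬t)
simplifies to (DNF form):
c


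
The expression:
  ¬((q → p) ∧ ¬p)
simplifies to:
p ∨ q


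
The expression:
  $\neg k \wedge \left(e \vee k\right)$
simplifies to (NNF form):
$e \wedge \neg k$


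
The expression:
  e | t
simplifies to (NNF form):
e | t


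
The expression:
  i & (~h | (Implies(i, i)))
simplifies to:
i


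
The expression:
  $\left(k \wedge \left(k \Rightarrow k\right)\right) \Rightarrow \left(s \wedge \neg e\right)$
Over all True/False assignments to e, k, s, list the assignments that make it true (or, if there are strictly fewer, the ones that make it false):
is false only for:
  e=False, k=True, s=False;
  e=True, k=True, s=False;
  e=True, k=True, s=True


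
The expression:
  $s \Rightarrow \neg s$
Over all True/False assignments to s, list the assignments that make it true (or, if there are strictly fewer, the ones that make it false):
is true only for:
  s=False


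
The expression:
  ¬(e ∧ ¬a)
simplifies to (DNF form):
a ∨ ¬e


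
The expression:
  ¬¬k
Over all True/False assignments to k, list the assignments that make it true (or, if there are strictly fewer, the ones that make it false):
is true only for:
  k=True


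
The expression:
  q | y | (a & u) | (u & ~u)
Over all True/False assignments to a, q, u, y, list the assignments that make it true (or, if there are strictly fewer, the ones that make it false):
is false only for:
  a=False, q=False, u=False, y=False;
  a=False, q=False, u=True, y=False;
  a=True, q=False, u=False, y=False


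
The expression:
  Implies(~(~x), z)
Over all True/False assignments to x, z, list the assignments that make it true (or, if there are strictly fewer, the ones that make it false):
is false only for:
  x=True, z=False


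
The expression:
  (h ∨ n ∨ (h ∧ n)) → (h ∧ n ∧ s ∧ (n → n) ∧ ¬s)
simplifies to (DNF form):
¬h ∧ ¬n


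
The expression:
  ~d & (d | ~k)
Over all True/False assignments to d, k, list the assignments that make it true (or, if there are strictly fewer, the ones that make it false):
is true only for:
  d=False, k=False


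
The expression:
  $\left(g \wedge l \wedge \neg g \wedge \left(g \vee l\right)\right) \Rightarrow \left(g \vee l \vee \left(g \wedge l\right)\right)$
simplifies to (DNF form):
$\text{True}$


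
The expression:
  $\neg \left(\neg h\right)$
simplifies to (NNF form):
$h$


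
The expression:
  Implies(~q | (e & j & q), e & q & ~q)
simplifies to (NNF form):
q & (~e | ~j)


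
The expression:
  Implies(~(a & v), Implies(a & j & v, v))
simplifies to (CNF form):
True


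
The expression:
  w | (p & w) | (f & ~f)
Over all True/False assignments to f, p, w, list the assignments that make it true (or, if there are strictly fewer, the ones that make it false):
is true only for:
  f=False, p=False, w=True;
  f=False, p=True, w=True;
  f=True, p=False, w=True;
  f=True, p=True, w=True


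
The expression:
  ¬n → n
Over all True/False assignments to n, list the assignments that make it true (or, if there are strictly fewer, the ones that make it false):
is true only for:
  n=True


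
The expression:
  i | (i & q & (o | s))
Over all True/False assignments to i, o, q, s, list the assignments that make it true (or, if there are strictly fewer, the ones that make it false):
is true only for:
  i=True, o=False, q=False, s=False;
  i=True, o=False, q=False, s=True;
  i=True, o=False, q=True, s=False;
  i=True, o=False, q=True, s=True;
  i=True, o=True, q=False, s=False;
  i=True, o=True, q=False, s=True;
  i=True, o=True, q=True, s=False;
  i=True, o=True, q=True, s=True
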